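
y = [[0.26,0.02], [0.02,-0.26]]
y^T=[[0.26, 0.02], [0.02, -0.26]]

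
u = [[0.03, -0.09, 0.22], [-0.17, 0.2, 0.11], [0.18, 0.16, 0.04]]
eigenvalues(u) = [(-0.24+0j), (0.26+0.04j), (0.26-0.04j)]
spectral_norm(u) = 0.29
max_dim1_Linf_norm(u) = 0.22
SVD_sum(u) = [[-0.00,0.01,0.01],[-0.12,0.22,0.12],[-0.03,0.06,0.03]] + [[-0.08, -0.06, 0.03], [-0.04, -0.03, 0.02], [0.16, 0.12, -0.07]] + [[0.11, -0.04, 0.18], [-0.02, 0.01, -0.03], [0.05, -0.02, 0.08]]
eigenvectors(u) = [[0.65+0.00j, (-0.39+0.26j), -0.39-0.26j], [0.41+0.00j, -0.40-0.47j, (-0.4+0.47j)], [-0.64+0.00j, -0.62+0.00j, (-0.62-0j)]]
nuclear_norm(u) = 0.77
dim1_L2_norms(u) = [0.24, 0.28, 0.24]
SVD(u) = [[0.04, 0.42, -0.90], [0.97, 0.21, 0.14], [0.24, -0.88, -0.40]] @ diag([0.2872491516856448, 0.2415510248450052, 0.23904189434533252]) @ [[-0.42, 0.8, 0.44], [-0.75, -0.57, 0.33], [-0.52, 0.19, -0.84]]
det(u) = -0.02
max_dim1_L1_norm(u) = 0.48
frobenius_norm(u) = 0.44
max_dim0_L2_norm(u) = 0.27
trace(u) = 0.27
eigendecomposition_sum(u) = [[(-0.1-0j), -0.06+0.00j, (0.1-0j)],[(-0.07-0j), (-0.04+0j), (0.07-0j)],[0.10+0.00j, (0.06-0j), -0.10+0.00j]] + [[0.07+0.05j, (-0.02-0.09j), 0.06-0.01j],[(-0.05+0.1j), 0.12-0.03j, 0.02+0.07j],[0.04+0.10j, 0.05-0.11j, (0.07+0.03j)]] + [[(0.07-0.05j), (-0.02+0.09j), (0.06+0.01j)], [(-0.05-0.1j), (0.12+0.03j), 0.02-0.07j], [(0.04-0.1j), 0.05+0.11j, (0.07-0.03j)]]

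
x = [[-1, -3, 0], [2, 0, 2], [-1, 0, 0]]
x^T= [[-1, 2, -1], [-3, 0, 0], [0, 2, 0]]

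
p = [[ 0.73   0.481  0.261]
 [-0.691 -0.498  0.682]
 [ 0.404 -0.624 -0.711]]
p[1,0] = -0.691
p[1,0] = -0.691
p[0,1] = 0.481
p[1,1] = -0.498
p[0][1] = 0.481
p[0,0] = 0.73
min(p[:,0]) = -0.691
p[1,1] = -0.498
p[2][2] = -0.711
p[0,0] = 0.73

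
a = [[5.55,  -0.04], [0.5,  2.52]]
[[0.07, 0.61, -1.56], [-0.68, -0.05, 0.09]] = a @ [[0.01, 0.11, -0.28], [-0.27, -0.04, 0.09]]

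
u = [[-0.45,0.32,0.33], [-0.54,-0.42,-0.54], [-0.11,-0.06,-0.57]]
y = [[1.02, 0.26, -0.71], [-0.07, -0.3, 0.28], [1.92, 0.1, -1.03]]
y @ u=[[-0.52, 0.26, 0.60], [0.16, 0.09, -0.02], [-0.80, 0.63, 1.17]]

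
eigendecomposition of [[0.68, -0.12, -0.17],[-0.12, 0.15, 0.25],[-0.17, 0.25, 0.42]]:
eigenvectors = [[0.79, -0.61, -0.03], [-0.32, -0.39, -0.86], [-0.52, -0.69, 0.50]]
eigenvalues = [0.84, 0.41, 0.0]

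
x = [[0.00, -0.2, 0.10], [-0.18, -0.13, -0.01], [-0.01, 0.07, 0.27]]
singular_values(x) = [0.29, 0.27, 0.14]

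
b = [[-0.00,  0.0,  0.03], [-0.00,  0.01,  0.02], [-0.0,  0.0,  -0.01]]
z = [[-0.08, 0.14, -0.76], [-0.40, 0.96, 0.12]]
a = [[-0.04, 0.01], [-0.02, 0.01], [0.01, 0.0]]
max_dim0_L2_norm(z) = 0.97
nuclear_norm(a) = 0.05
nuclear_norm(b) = 0.05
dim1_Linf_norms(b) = [0.03, 0.02, 0.01]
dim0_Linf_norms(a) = [0.04, 0.01]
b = a @ z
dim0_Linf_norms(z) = [0.4, 0.96, 0.76]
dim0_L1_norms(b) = [0.0, 0.01, 0.06]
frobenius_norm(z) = 1.30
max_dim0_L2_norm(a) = 0.05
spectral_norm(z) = 1.05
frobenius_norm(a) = 0.05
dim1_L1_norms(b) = [0.03, 0.03, 0.01]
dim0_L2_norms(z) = [0.41, 0.97, 0.77]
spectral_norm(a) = 0.05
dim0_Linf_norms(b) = [0.0, 0.01, 0.03]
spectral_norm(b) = 0.04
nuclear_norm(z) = 1.82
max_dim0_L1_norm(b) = 0.06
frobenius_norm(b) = 0.04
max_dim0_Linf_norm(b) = 0.03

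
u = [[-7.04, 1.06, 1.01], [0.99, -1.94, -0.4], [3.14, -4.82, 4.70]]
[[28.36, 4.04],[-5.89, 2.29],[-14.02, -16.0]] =u @ [[-3.80, -1.26], [0.98, -1.07], [0.56, -3.66]]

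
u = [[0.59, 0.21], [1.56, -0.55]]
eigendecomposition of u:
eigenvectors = [[0.66, -0.15], [0.75, 0.99]]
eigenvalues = [0.83, -0.79]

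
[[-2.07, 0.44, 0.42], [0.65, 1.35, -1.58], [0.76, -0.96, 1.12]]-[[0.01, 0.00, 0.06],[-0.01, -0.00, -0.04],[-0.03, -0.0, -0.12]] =[[-2.08, 0.44, 0.36], [0.66, 1.35, -1.54], [0.79, -0.96, 1.24]]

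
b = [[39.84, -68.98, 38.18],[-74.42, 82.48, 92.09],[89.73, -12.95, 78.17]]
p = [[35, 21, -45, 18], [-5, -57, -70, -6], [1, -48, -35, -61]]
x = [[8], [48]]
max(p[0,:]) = 35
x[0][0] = 8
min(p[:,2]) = -70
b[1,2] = 92.09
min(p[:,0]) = -5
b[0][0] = 39.84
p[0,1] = 21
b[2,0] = 89.73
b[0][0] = 39.84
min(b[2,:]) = -12.95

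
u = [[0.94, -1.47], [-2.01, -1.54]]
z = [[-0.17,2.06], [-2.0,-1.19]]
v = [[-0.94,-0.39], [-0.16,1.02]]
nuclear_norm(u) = 4.27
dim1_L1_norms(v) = [1.33, 1.18]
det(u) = -4.40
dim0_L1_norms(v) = [1.1, 1.41]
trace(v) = 0.08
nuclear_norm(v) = 2.04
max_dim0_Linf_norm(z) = 2.06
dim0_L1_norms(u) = [2.95, 3.01]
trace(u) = -0.60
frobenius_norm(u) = 3.08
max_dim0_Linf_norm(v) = 1.02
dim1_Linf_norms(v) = [0.94, 1.02]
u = v @ z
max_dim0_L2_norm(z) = 2.38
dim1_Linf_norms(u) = [1.47, 2.01]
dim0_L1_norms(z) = [2.17, 3.25]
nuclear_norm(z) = 4.28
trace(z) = -1.36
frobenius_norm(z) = 3.11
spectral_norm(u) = 2.54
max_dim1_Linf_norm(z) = 2.06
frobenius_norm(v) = 1.45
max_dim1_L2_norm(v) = 1.03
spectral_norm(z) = 2.65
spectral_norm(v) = 1.14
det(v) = -1.02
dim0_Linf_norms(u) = [2.01, 1.54]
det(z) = 4.32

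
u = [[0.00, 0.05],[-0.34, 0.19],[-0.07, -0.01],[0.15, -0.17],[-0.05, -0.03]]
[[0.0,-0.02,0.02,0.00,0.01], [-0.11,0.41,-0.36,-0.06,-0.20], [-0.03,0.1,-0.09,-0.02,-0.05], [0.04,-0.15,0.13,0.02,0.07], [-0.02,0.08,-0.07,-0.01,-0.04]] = u@[[0.36, -1.41, 1.24, 0.21, 0.67], [0.09, -0.35, 0.31, 0.05, 0.17]]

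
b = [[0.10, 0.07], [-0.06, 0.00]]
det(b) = 0.00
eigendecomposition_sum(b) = [[(0.05-0.01j), (0.03-0.04j)],[-0.03+0.04j, 0.05j]] + [[0.05+0.01j,(0.04+0.04j)], [-0.03-0.04j,(-0-0.05j)]]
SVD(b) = [[-0.92, 0.40], [0.40, 0.92]] @ diag([0.13225547543988808, 0.031756719228679176]) @ [[-0.87,  -0.49], [-0.49,  0.87]]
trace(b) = 0.10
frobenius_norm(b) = 0.14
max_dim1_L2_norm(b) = 0.12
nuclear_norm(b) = 0.16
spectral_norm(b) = 0.13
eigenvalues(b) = [(0.05+0.04j), (0.05-0.04j)]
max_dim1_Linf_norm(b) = 0.1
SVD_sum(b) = [[0.11, 0.06], [-0.05, -0.03]] + [[-0.01, 0.01], [-0.01, 0.03]]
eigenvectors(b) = [[0.73+0.00j, (0.73-0j)], [(-0.52+0.43j), -0.52-0.43j]]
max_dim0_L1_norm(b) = 0.16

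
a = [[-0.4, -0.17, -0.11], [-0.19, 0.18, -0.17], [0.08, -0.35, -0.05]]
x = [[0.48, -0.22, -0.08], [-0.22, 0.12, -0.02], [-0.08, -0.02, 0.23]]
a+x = [[0.08, -0.39, -0.19],[-0.41, 0.3, -0.19],[0.00, -0.37, 0.18]]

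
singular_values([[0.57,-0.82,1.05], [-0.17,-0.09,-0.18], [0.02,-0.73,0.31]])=[1.6, 0.48, 0.0]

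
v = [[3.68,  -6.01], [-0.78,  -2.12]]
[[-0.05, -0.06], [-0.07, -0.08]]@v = [[-0.14, 0.43],  [-0.20, 0.59]]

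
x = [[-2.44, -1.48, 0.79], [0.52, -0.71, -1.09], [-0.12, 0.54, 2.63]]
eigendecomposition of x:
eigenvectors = [[-0.92, -0.79, 0.24], [0.38, 0.61, -0.28], [-0.07, -0.11, 0.93]]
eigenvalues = [-1.77, -1.18, 2.44]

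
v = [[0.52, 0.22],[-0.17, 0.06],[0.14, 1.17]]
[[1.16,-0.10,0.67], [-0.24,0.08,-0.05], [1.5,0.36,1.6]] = v @ [[1.78, -0.35, 0.75], [1.07, 0.35, 1.28]]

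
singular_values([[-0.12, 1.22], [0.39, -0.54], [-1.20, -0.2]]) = [1.37, 1.25]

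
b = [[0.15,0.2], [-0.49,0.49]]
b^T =[[0.15, -0.49], [0.20, 0.49]]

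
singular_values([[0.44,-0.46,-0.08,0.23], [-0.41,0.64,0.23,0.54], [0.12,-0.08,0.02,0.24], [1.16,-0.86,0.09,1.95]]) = [2.51, 1.04, 0.01, 0.0]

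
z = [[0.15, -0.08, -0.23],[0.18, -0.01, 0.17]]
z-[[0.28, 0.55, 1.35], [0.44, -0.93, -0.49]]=[[-0.13,-0.63,-1.58],[-0.26,0.92,0.66]]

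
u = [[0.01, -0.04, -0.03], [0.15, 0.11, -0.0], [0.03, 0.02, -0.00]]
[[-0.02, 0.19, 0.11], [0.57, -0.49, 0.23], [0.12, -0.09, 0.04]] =u @ [[4.33,0.15,1.35], [-0.69,-4.64,0.21], [3.02,0.03,-3.52]]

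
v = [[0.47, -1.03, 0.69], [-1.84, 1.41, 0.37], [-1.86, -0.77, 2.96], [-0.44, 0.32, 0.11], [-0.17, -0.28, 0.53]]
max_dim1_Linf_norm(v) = 2.96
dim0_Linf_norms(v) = [1.86, 1.41, 2.96]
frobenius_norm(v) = 4.56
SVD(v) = [[0.09,-0.52,-0.31], [0.34,0.79,-0.10], [0.92,-0.24,-0.08], [0.09,0.18,0.07], [0.14,-0.12,0.94]] @ diag([3.8306436823368424, 2.470833902369822, 0.006986120007353945]) @ [[-0.62, -0.09, 0.78], [-0.53, 0.78, -0.33], [0.58, 0.62, 0.53]]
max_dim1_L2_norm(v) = 3.58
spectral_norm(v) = 3.83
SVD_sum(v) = [[-0.21, -0.03, 0.27], [-0.8, -0.11, 1.02], [-2.17, -0.31, 2.76], [-0.2, -0.03, 0.26], [-0.34, -0.05, 0.43]] + [[0.68, -1.0, 0.42], [-1.04, 1.52, -0.65], [0.31, -0.46, 0.20], [-0.24, 0.35, -0.15], [0.16, -0.24, 0.1]] + [[-0.0,-0.0,-0.00],  [-0.00,-0.00,-0.0],  [-0.0,-0.0,-0.00],  [0.00,0.00,0.0],  [0.00,0.0,0.00]]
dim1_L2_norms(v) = [1.33, 2.35, 3.58, 0.56, 0.62]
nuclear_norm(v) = 6.31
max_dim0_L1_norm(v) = 4.78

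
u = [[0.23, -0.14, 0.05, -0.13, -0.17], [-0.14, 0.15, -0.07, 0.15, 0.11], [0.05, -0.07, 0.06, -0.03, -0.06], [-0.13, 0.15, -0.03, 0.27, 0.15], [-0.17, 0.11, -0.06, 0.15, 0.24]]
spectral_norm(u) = 0.67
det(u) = -0.00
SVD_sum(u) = [[0.17, -0.14, 0.06, -0.18, -0.17], [-0.14, 0.12, -0.05, 0.15, 0.14], [0.06, -0.05, 0.02, -0.06, -0.06], [-0.18, 0.15, -0.06, 0.19, 0.18], [-0.17, 0.14, -0.06, 0.18, 0.18]] + [[0.03, 0.01, 0.01, 0.05, -0.02], [0.01, 0.00, 0.0, 0.01, -0.01], [0.01, 0.00, 0.0, 0.02, -0.01], [0.05, 0.01, 0.02, 0.08, -0.04], [-0.02, -0.01, -0.01, -0.04, 0.02]] + [[0.01, -0.01, 0.01, 0.0, 0.02],  [-0.01, 0.03, -0.02, -0.01, -0.03],  [0.01, -0.02, 0.01, 0.00, 0.02],  [0.00, -0.01, 0.00, 0.0, 0.01],  [0.02, -0.03, 0.02, 0.01, 0.04]] + [[0.02, 0.01, -0.03, -0.00, 0.01], [0.01, 0.00, -0.01, -0.0, 0.00], [-0.03, -0.01, 0.03, 0.00, -0.01], [-0.0, -0.0, 0.0, 0.0, -0.0], [0.01, 0.0, -0.01, -0.0, 0.01]] + [[-0.0,  -0.0,  -0.0,  0.0,  -0.00], [-0.0,  -0.00,  -0.00,  0.00,  -0.00], [-0.00,  -0.0,  -0.0,  0.0,  -0.0], [0.00,  0.00,  0.00,  -0.00,  0.00], [-0.0,  -0.00,  -0.00,  0.00,  -0.00]]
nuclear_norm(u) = 0.95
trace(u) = 0.95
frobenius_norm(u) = 0.69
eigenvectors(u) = [[0.51,-0.26,0.46,0.62,0.27], [-0.42,-0.65,0.11,0.24,-0.57], [0.17,-0.61,0.19,-0.68,0.33], [-0.53,0.29,0.78,-0.09,0.16], [-0.51,-0.22,-0.37,0.30,0.68]]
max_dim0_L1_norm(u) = 0.73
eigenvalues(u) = [0.67, -0.0, 0.14, 0.06, 0.08]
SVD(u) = [[-0.51, -0.46, 0.27, 0.62, 0.26], [0.42, -0.11, -0.57, 0.24, 0.65], [-0.17, -0.19, 0.33, -0.68, 0.61], [0.53, -0.78, 0.16, -0.09, -0.29], [0.51, 0.37, 0.68, 0.30, 0.22]] @ diag([0.6701846827674717, 0.1350586475698955, 0.08495990652351589, 0.06076616852466578, 0.0009694053855488158]) @ [[-0.51, 0.42, -0.17, 0.53, 0.51],[-0.46, -0.11, -0.19, -0.78, 0.37],[0.27, -0.57, 0.33, 0.16, 0.68],[0.62, 0.24, -0.68, -0.09, 0.3],[-0.26, -0.65, -0.61, 0.29, -0.22]]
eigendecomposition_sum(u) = [[0.17, -0.14, 0.06, -0.18, -0.17],[-0.14, 0.12, -0.05, 0.15, 0.14],[0.06, -0.05, 0.02, -0.06, -0.06],[-0.18, 0.15, -0.06, 0.19, 0.18],[-0.17, 0.14, -0.06, 0.18, 0.18]] + [[-0.0, -0.0, -0.0, 0.0, -0.0],[-0.0, -0.00, -0.0, 0.00, -0.00],[-0.00, -0.00, -0.0, 0.00, -0.0],[0.00, 0.0, 0.0, -0.00, 0.00],[-0.00, -0.00, -0.0, 0.00, -0.00]] + [[0.03, 0.01, 0.01, 0.05, -0.02], [0.01, 0.0, 0.0, 0.01, -0.01], [0.01, 0.0, 0.0, 0.02, -0.01], [0.05, 0.01, 0.02, 0.08, -0.04], [-0.02, -0.01, -0.01, -0.04, 0.02]] + [[0.02, 0.01, -0.03, -0.00, 0.01], [0.01, 0.00, -0.01, -0.00, 0.0], [-0.03, -0.01, 0.03, 0.00, -0.01], [-0.00, -0.00, 0.00, 0.0, -0.0], [0.01, 0.00, -0.01, -0.00, 0.01]] + [[0.01, -0.01, 0.01, 0.0, 0.02], [-0.01, 0.03, -0.02, -0.01, -0.03], [0.01, -0.02, 0.01, 0.00, 0.02], [0.0, -0.01, 0.0, 0.0, 0.01], [0.02, -0.03, 0.02, 0.01, 0.04]]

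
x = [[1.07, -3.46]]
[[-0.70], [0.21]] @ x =[[-0.75, 2.42],[0.22, -0.73]]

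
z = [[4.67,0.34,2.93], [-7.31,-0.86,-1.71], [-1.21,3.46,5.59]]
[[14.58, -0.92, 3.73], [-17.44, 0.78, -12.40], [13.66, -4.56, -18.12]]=z @ [[1.76,0.06,2.32], [1.30,-0.78,-0.63], [2.02,-0.32,-2.35]]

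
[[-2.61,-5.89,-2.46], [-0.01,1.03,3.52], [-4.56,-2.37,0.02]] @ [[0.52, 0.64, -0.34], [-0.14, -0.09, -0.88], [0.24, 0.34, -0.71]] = [[-1.12, -1.98, 7.82], [0.7, 1.10, -3.40], [-2.03, -2.7, 3.62]]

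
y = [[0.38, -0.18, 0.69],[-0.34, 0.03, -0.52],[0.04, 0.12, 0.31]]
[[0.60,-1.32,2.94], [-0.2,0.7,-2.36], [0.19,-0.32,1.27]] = y @ [[-1.7,1.27,1.37], [-1.49,2.20,0.64], [1.41,-2.04,3.67]]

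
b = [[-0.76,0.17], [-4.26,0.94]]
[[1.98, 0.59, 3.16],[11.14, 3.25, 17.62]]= b @ [[-3.00, -0.30, -3.06], [-1.75, 2.1, 4.88]]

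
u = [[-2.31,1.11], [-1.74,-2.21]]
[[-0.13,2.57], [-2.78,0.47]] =u @ [[0.48, -0.88], [0.88, 0.48]]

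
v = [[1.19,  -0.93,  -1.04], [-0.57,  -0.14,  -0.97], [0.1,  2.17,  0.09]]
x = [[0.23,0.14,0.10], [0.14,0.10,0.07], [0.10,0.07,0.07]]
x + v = [[1.42,-0.79,-0.94], [-0.43,-0.04,-0.90], [0.20,2.24,0.16]]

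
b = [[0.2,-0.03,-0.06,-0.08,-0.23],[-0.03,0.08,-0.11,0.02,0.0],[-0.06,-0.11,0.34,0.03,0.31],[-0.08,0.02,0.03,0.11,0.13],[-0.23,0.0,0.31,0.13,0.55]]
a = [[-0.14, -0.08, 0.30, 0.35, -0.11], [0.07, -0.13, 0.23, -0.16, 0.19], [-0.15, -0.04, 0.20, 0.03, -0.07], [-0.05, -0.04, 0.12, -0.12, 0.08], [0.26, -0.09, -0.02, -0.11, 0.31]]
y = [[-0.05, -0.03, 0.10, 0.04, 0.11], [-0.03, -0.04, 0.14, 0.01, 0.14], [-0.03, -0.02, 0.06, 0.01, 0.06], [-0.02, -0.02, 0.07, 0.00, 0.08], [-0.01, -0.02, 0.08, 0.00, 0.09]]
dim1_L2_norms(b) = [0.32, 0.14, 0.48, 0.19, 0.68]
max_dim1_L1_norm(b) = 1.22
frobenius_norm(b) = 0.93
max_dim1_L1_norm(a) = 0.98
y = a @ b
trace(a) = 0.12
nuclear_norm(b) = 1.28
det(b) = 0.00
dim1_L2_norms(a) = [0.5, 0.37, 0.26, 0.2, 0.43]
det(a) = 0.00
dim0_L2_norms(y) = [0.07, 0.06, 0.21, 0.04, 0.22]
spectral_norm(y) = 0.32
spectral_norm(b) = 0.88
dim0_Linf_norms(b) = [0.23, 0.11, 0.34, 0.13, 0.55]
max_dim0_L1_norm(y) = 0.48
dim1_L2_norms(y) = [0.16, 0.2, 0.09, 0.11, 0.12]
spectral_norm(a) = 0.63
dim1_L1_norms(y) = [0.33, 0.36, 0.18, 0.19, 0.2]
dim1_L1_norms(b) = [0.6, 0.24, 0.85, 0.37, 1.22]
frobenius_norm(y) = 0.32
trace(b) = 1.28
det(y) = -0.00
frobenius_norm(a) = 0.82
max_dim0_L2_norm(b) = 0.68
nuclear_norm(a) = 1.39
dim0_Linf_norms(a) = [0.26, 0.13, 0.3, 0.35, 0.31]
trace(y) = 0.06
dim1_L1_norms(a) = [0.98, 0.78, 0.49, 0.41, 0.79]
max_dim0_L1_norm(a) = 0.87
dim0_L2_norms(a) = [0.34, 0.19, 0.44, 0.42, 0.39]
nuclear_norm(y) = 0.38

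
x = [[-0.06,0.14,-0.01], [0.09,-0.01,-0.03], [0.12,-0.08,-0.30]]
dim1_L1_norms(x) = [0.21, 0.13, 0.5]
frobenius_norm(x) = 0.38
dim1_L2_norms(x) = [0.15, 0.1, 0.33]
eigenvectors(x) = [[0.02, -0.68, -0.71], [-0.1, 0.33, -0.70], [-0.99, -0.66, -0.08]]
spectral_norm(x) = 0.34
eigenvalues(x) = [-0.31, -0.14, 0.08]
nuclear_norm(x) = 0.55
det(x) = 0.00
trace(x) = -0.37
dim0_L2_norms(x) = [0.16, 0.16, 0.3]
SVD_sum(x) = [[-0.02,  0.02,  0.05], [0.03,  -0.02,  -0.06], [0.14,  -0.1,  -0.28]] + [[-0.05, 0.12, -0.06], [0.01, -0.02, 0.01], [-0.01, 0.02, -0.01]] + [[0.01, 0.01, 0.00], [0.05, 0.03, 0.02], [-0.01, -0.0, -0.00]]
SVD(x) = [[-0.17, -0.96, -0.2], [0.19, 0.17, -0.97], [0.97, -0.20, 0.16]] @ diag([0.3430067961850588, 0.14551699128233012, 0.06611462031200004]) @ [[0.42, -0.30, -0.86], [0.33, -0.83, 0.45], [-0.84, -0.48, -0.25]]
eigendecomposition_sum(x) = [[-0.00,0.00,0.01], [0.02,-0.02,-0.03], [0.2,-0.17,-0.29]] + [[-0.08, 0.09, -0.01], [0.04, -0.04, 0.01], [-0.08, 0.08, -0.01]] + [[0.03, 0.05, -0.00], [0.03, 0.05, -0.00], [0.00, 0.01, -0.0]]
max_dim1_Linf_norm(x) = 0.3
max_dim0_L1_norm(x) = 0.34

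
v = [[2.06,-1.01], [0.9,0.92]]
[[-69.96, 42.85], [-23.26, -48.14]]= v @ [[-31.33,-3.28], [5.37,-49.12]]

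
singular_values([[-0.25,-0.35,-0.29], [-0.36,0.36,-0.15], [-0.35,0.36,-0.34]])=[0.8, 0.52, 0.1]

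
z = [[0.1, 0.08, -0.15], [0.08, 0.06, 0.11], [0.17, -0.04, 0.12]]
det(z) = 0.004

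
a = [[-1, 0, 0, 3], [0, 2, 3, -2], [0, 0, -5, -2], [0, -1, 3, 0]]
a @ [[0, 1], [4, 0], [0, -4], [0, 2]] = [[0, 5], [8, -16], [0, 16], [-4, -12]]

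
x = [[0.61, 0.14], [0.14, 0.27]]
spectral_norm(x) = 0.66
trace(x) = 0.88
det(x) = 0.15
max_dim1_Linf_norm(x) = 0.61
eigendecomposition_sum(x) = [[0.58, 0.21], [0.21, 0.08]] + [[0.03, -0.07], [-0.07, 0.19]]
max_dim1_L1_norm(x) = 0.75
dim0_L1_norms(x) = [0.75, 0.41]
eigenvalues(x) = [0.66, 0.22]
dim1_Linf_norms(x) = [0.61, 0.27]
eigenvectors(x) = [[0.94, -0.34], [0.34, 0.94]]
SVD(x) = [[-0.94, -0.34], [-0.34, 0.94]] @ diag([0.6602271554554525, 0.2197728445445476]) @ [[-0.94, -0.34], [-0.34, 0.94]]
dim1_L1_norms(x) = [0.75, 0.41]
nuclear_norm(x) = 0.88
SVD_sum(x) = [[0.58, 0.21],[0.21, 0.08]] + [[0.03, -0.07], [-0.07, 0.19]]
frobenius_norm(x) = 0.70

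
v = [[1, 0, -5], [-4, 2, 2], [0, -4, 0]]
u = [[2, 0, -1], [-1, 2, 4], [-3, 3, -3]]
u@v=[[2, 4, -10], [-9, -12, 9], [-15, 18, 21]]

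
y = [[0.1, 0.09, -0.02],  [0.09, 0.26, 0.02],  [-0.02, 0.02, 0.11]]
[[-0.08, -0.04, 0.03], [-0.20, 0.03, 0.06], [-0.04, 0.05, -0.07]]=y@[[-0.34, -0.66, -0.16], [-0.62, 0.32, 0.35], [-0.27, 0.27, -0.72]]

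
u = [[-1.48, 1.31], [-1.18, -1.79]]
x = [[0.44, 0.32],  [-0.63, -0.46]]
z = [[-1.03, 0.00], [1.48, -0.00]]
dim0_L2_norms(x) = [0.77, 0.56]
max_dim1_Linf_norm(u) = 1.79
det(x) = -0.00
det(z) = 0.00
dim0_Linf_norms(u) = [1.48, 1.79]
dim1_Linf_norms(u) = [1.48, 1.79]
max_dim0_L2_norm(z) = 1.8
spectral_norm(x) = 0.95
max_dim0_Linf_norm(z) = 1.48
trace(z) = -1.03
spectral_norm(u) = 2.22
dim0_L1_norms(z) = [2.51, 0.0]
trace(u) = -3.27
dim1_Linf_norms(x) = [0.44, 0.63]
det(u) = 4.20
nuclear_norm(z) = 1.80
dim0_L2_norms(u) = [1.89, 2.22]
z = x @ u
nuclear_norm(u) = 4.11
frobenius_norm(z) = 1.80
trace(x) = -0.02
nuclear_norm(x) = 0.95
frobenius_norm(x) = 0.95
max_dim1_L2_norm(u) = 2.14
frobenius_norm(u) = 2.92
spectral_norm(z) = 1.80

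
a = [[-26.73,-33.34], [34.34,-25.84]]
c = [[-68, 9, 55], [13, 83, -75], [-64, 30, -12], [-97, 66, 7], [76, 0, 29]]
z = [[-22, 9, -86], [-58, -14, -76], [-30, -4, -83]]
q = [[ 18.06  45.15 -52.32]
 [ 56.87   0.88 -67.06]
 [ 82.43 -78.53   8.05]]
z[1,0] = -58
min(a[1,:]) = -25.84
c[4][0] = 76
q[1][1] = 0.88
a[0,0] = -26.73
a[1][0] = 34.34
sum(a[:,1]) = -59.18000000000001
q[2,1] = -78.53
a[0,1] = -33.34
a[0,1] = -33.34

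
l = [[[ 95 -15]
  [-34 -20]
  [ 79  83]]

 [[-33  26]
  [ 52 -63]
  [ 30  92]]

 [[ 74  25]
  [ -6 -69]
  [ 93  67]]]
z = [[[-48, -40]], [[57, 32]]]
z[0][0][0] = -48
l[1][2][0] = 30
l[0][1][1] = -20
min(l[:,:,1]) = -69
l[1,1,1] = -63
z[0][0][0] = -48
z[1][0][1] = 32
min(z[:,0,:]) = -48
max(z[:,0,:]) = 57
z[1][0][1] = 32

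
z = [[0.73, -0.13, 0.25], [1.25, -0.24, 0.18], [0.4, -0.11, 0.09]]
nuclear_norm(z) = 1.72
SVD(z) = [[-0.5,  0.84,  -0.20], [-0.82,  -0.53,  -0.2], [-0.27,  0.06,  0.96]] @ diag([1.5583906547459403, 0.12372778508481888, 0.03331669849376171]) @ [[-0.96, 0.19, -0.19], [-0.18, 0.09, 0.98], [-0.2, -0.98, 0.05]]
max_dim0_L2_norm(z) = 1.5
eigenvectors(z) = [[-0.54, 0.02, -0.27], [-0.81, 0.91, -0.94], [-0.23, 0.42, 0.21]]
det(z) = -0.01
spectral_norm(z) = 1.56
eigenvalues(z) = [0.64, -0.13, 0.07]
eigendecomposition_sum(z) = [[0.74, -0.14, 0.29], [1.11, -0.22, 0.43], [0.31, -0.06, 0.12]] + [[0.00, -0.0, -0.0], [0.17, -0.08, -0.13], [0.08, -0.04, -0.06]] + [[-0.01,0.02,-0.03], [-0.03,0.06,-0.12], [0.01,-0.01,0.03]]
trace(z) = 0.58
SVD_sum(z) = [[0.75, -0.15, 0.15], [1.24, -0.24, 0.24], [0.41, -0.08, 0.08]] + [[-0.02, 0.01, 0.10], [0.01, -0.01, -0.06], [-0.00, 0.0, 0.01]] + [[0.0, 0.01, -0.0], [0.00, 0.01, -0.0], [-0.01, -0.03, 0.00]]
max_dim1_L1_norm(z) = 1.67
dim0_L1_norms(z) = [2.38, 0.48, 0.52]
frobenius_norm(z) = 1.56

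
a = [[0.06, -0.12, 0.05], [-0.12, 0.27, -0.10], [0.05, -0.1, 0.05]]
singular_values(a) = [0.36, 0.01, 0.0]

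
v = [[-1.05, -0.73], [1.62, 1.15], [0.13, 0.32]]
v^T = [[-1.05, 1.62, 0.13], [-0.73, 1.15, 0.32]]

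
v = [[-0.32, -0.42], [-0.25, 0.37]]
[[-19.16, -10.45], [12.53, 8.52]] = v@ [[8.16, 1.28], [39.39, 23.90]]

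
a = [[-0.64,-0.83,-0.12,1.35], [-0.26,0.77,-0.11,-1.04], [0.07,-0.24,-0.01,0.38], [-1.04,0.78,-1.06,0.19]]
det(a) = 0.003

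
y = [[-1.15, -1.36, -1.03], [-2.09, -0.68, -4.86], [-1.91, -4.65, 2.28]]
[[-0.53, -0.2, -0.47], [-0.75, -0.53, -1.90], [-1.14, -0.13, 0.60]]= y @ [[0.38,0.08,-0.02], [0.08,0.03,0.07], [-0.02,0.07,0.39]]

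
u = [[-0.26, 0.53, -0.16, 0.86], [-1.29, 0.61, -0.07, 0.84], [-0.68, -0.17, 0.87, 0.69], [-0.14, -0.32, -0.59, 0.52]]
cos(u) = [[1.36, 0.05, 0.31, -0.31],[0.29, 1.32, 0.22, 0.1],[0.17, 0.42, 0.79, -0.12],[-0.41, 0.21, 0.38, 1.29]]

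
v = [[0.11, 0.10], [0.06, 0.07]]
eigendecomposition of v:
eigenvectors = [[0.86, -0.71], [0.51, 0.71]]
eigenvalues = [0.17, 0.01]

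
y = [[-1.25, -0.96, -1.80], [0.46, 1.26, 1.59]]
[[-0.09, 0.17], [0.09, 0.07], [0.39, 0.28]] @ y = [[0.19, 0.30, 0.43],[-0.08, 0.0, -0.05],[-0.36, -0.02, -0.26]]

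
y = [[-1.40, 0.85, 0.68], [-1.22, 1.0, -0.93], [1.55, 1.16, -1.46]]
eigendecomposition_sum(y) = [[-1.21+0.00j, 0.02-0.00j, 0.84-0.00j], [(0.06-0j), (-0+0j), -0.04+0.00j], [1.80-0.00j, -0.02+0.00j, (-1.25+0j)]] + [[(-0.1+0.37j), (0.42-0.09j), -0.08+0.25j], [(-0.64+0.17j), (0.5+0.56j), -0.44+0.09j], [(-0.13+0.52j), 0.59-0.15j, -0.10+0.36j]] + [[-0.10-0.37j, (0.42+0.09j), -0.08-0.25j],  [-0.64-0.17j, 0.50-0.56j, -0.44-0.09j],  [(-0.13-0.52j), 0.59+0.15j, -0.10-0.36j]]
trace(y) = -1.86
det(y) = -4.22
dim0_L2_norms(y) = [2.42, 1.75, 1.86]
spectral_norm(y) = 2.67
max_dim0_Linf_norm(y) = 1.55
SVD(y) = [[-0.52,-0.44,0.73], [-0.13,-0.81,-0.58], [0.84,-0.39,0.36]] @ diag([2.670501058976676, 2.1717221782660516, 0.7279745012236424]) @ [[0.82, 0.15, -0.55],[0.46, -0.75, 0.47],[0.34, 0.64, 0.69]]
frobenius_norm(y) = 3.52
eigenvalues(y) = [(-2.46+0j), (0.3+1.28j), (0.3-1.28j)]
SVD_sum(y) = [[-1.14, -0.21, 0.77], [-0.28, -0.05, 0.18], [1.85, 0.35, -1.24]] + [[-0.44, 0.72, -0.45],[-0.80, 1.32, -0.82],[-0.39, 0.64, -0.4]] + [[0.18, 0.34, 0.37], [-0.14, -0.27, -0.29], [0.09, 0.17, 0.18]]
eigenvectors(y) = [[-0.56+0.00j, -0.20+0.35j, (-0.2-0.35j)], [0.03+0.00j, -0.71+0.00j, (-0.71-0j)], [(0.83+0j), (-0.27+0.51j), -0.27-0.51j]]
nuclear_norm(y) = 5.57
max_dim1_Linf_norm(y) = 1.55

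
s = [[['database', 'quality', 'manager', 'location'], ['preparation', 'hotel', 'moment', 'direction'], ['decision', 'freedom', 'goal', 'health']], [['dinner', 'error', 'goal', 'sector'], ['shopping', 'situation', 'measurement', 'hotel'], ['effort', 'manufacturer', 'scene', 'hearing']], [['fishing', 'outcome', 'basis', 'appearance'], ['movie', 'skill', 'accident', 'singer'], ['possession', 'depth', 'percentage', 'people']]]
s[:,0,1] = ['quality', 'error', 'outcome']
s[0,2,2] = 'goal'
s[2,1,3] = 'singer'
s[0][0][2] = 'manager'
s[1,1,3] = 'hotel'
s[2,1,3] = 'singer'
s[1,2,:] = ['effort', 'manufacturer', 'scene', 'hearing']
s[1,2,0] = 'effort'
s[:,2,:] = [['decision', 'freedom', 'goal', 'health'], ['effort', 'manufacturer', 'scene', 'hearing'], ['possession', 'depth', 'percentage', 'people']]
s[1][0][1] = 'error'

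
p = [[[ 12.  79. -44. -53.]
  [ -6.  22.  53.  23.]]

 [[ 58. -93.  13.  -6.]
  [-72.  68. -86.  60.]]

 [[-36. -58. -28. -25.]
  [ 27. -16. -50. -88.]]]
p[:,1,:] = [[-6.0, 22.0, 53.0, 23.0], [-72.0, 68.0, -86.0, 60.0], [27.0, -16.0, -50.0, -88.0]]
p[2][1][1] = -16.0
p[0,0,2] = -44.0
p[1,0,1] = -93.0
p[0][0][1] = 79.0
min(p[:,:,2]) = -86.0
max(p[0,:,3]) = 23.0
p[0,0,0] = 12.0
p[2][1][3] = -88.0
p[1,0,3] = -6.0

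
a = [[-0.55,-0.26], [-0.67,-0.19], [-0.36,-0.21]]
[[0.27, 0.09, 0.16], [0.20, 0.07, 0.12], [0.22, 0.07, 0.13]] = a@[[-0.0, -0.0, -0.0], [-1.03, -0.35, -0.61]]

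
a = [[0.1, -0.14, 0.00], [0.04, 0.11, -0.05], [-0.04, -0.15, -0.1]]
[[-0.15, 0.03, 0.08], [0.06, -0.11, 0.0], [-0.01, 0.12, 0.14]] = a@[[-0.69, -0.69, 0.22], [0.56, -0.7, -0.44], [-0.46, 0.17, -0.87]]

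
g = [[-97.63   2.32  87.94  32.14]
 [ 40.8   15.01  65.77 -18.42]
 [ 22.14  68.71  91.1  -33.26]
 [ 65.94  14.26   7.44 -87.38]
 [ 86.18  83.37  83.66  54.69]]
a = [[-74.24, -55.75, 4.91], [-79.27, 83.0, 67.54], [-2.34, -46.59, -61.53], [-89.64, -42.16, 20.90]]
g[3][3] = -87.38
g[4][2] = 83.66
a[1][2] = 67.54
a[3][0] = -89.64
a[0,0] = -74.24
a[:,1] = [-55.75, 83.0, -46.59, -42.16]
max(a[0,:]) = 4.91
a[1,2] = 67.54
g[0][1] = 2.32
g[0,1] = 2.32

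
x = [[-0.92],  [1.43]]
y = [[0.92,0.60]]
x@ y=[[-0.85, -0.55], [1.32, 0.86]]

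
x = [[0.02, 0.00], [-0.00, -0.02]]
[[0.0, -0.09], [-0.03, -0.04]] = x @ [[0.02, -4.49], [1.38, 2.21]]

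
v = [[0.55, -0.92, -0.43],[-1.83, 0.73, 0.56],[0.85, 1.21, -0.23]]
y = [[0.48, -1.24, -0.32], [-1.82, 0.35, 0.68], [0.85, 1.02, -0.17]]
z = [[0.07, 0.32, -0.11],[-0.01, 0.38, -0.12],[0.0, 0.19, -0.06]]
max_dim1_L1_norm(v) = 3.12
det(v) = 0.70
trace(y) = 0.66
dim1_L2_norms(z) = [0.35, 0.4, 0.2]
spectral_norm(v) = 2.29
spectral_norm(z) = 0.56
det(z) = 0.00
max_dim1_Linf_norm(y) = 1.82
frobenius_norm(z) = 0.56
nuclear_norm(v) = 4.06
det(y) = -0.01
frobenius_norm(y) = 2.75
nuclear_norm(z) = 0.62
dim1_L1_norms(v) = [1.9, 3.12, 2.29]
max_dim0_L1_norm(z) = 0.89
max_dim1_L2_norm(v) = 2.05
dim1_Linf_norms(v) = [0.92, 1.83, 1.21]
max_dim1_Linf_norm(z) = 0.38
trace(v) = 1.05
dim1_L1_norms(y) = [2.04, 2.85, 2.04]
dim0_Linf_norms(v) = [1.83, 1.21, 0.56]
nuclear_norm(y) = 3.84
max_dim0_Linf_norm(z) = 0.38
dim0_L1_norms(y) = [3.15, 2.61, 1.17]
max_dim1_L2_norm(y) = 1.97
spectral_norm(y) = 2.22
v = z + y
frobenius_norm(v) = 2.79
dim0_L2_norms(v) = [2.09, 1.69, 0.74]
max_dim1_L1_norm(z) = 0.51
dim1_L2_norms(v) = [1.15, 2.05, 1.5]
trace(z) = 0.39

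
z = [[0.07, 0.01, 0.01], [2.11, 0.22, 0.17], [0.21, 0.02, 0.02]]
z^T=[[0.07, 2.11, 0.21], [0.01, 0.22, 0.02], [0.01, 0.17, 0.02]]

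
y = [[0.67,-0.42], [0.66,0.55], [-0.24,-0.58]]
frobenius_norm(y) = 1.33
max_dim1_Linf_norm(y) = 0.67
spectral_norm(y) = 1.05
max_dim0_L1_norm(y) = 1.57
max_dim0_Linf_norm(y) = 0.67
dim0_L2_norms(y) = [0.97, 0.9]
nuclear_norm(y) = 1.86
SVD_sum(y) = [[0.23, 0.17],[0.69, 0.52],[-0.43, -0.33]] + [[0.44, -0.59], [-0.03, 0.03], [0.19, -0.25]]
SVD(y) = [[-0.27,0.92], [-0.82,-0.05], [0.51,0.4]] @ diag([1.0528162260867244, 0.8055917043319818]) @ [[-0.80,-0.6], [0.60,-0.8]]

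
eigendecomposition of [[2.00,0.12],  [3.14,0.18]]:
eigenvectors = [[0.54,  -0.06], [0.84,  1.0]]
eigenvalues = [2.19, -0.01]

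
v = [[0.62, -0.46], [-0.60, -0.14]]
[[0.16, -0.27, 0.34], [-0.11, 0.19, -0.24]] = v@[[0.2,  -0.35,  0.44], [-0.07,  0.12,  -0.15]]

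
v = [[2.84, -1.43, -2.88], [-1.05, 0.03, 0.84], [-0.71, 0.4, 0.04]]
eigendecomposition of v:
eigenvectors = [[-0.93+0.00j, (0.68+0j), 0.68-0.00j], [(0.3+0j), (0.43+0.1j), 0.43-0.10j], [0.20+0.00j, (0.58-0.05j), 0.58+0.05j]]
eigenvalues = [(3.92+0j), (-0.5+0.02j), (-0.5-0.02j)]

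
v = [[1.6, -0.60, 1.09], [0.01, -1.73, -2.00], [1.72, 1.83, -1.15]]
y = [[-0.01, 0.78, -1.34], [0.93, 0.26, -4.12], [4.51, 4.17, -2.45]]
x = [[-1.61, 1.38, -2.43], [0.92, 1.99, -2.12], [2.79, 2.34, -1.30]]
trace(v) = -1.28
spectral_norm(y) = 7.23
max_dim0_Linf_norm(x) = 2.79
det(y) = -16.51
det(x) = -2.07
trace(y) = -2.20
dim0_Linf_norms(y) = [4.51, 4.17, 4.12]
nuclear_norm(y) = 11.27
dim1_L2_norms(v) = [2.03, 2.64, 2.76]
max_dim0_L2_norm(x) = 3.48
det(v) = 14.36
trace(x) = -0.92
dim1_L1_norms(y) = [2.13, 5.31, 11.13]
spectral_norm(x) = 4.96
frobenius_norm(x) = 5.89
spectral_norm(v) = 2.91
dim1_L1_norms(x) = [5.42, 5.03, 6.43]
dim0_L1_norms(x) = [5.32, 5.71, 5.85]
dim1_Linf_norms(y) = [1.34, 4.12, 4.51]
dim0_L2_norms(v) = [2.35, 2.59, 2.55]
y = x + v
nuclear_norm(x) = 8.26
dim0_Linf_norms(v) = [1.72, 1.83, 2.0]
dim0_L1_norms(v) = [3.33, 4.16, 4.24]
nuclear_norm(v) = 7.40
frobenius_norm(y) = 8.00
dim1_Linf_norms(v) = [1.6, 2.0, 1.83]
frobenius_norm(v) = 4.33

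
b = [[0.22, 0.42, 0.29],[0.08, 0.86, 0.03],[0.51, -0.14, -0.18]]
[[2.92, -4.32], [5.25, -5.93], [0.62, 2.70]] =b @ [[2.66, 1.29],[5.87, -6.80],[-0.45, -6.04]]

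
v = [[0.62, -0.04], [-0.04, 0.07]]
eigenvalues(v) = [0.62, 0.07]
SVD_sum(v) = [[0.62, -0.04], [-0.04, 0.0]] + [[0.00, 0.0], [0.00, 0.07]]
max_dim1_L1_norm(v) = 0.66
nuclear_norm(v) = 0.69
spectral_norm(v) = 0.62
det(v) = 0.04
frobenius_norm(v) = 0.63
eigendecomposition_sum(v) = [[0.62, -0.04], [-0.04, 0.00]] + [[0.00, 0.0], [0.00, 0.07]]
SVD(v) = [[-1.00, 0.07],[0.07, 1.0]] @ diag([0.622893864631805, 0.06710613536819494]) @ [[-1.00, 0.07], [0.07, 1.00]]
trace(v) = 0.69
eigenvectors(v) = [[1.00, 0.07], [-0.07, 1.0]]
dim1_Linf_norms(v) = [0.62, 0.07]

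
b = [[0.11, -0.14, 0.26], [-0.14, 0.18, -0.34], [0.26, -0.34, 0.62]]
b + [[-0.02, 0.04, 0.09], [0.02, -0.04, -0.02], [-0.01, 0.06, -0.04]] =[[0.09, -0.10, 0.35], [-0.12, 0.14, -0.36], [0.25, -0.28, 0.58]]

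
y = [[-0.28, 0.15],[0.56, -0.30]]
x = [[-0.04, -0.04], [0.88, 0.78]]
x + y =[[-0.32, 0.11], [1.44, 0.48]]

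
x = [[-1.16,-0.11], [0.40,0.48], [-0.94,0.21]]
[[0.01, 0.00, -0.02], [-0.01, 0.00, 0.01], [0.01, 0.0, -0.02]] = x @ [[-0.01, 0.0, 0.02], [-0.01, 0.0, 0.01]]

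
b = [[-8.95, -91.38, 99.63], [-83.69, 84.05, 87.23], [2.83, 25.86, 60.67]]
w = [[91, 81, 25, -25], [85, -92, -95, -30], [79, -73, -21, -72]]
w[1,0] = 85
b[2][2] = 60.67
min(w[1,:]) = -95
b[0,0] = -8.95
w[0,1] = 81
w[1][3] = -30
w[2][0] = 79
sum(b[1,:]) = 87.59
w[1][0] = 85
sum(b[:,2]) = 247.53000000000003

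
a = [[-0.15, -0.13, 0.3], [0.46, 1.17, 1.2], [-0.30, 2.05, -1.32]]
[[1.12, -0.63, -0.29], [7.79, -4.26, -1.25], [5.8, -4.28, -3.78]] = a @ [[-4.13, 2.94, 2.64], [4.56, -2.87, -1.71], [3.63, -1.88, -0.39]]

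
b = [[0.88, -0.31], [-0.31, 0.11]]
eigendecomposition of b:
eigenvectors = [[0.94, 0.33], [-0.33, 0.94]]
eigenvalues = [0.99, 0.0]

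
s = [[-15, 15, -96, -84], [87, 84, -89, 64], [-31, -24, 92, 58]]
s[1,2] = -89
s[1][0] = 87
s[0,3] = -84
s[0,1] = 15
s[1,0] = 87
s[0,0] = -15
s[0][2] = -96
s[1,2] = -89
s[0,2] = -96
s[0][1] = 15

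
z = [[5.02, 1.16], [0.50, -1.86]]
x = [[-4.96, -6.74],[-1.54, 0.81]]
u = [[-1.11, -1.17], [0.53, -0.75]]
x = z @ u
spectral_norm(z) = 5.15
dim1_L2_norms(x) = [8.37, 1.74]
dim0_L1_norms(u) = [1.64, 1.92]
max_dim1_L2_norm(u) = 1.61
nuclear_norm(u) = 2.52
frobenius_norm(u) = 1.86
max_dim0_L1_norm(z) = 5.52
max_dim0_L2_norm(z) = 5.04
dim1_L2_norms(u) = [1.61, 0.92]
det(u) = 1.45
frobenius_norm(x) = 8.55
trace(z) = 3.16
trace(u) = -1.86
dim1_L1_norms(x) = [11.7, 2.35]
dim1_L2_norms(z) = [5.15, 1.93]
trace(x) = -4.15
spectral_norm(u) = 1.63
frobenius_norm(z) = 5.50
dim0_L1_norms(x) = [6.5, 7.55]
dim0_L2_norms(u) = [1.23, 1.39]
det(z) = -9.92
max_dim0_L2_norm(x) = 6.79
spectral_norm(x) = 8.37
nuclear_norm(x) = 10.09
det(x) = -14.40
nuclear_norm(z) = 7.08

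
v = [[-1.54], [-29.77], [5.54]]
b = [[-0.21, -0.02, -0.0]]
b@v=[[0.92]]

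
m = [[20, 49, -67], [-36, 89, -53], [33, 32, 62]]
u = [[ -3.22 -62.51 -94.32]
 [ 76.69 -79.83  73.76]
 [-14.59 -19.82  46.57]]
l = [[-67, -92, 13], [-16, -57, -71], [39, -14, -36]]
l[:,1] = [-92, -57, -14]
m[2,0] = 33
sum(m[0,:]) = 2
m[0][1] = 49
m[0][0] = 20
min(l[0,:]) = -92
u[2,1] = -19.82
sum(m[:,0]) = 17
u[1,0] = 76.69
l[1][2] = -71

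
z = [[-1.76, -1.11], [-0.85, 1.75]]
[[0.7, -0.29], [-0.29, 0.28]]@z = [[-0.99, -1.28], [0.27, 0.81]]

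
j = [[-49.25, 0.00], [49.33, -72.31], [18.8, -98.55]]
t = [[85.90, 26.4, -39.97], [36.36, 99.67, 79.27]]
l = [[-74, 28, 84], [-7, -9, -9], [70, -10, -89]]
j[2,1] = -98.55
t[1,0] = 36.36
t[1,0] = 36.36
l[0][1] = 28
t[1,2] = 79.27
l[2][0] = 70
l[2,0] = 70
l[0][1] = 28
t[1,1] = 99.67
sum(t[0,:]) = 72.33000000000001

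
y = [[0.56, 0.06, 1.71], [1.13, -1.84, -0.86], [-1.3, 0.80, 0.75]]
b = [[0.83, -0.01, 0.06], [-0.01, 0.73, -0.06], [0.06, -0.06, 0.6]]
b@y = [[0.38, 0.12, 1.47], [0.90, -1.39, -0.69], [-0.81, 0.59, 0.6]]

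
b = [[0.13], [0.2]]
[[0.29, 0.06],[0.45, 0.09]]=b @ [[2.24, 0.46]]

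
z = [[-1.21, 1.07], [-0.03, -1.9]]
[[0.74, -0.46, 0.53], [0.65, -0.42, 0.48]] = z @ [[-0.9, 0.57, -0.65], [-0.33, 0.21, -0.24]]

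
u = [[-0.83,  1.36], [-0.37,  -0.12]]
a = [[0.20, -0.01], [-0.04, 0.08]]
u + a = [[-0.63, 1.35], [-0.41, -0.04]]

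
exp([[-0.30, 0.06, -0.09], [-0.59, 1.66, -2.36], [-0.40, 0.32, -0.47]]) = [[0.74, 0.10, -0.15], [-0.54, 4.20, -4.52], [-0.35, 0.6, 0.14]]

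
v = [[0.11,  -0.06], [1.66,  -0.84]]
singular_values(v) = [1.86, 0.0]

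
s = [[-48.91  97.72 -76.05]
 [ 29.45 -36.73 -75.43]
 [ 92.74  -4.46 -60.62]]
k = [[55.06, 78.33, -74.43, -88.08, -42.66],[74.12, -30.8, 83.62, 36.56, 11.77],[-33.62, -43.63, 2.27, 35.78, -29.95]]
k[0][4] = -42.66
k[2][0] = -33.62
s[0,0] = -48.91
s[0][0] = -48.91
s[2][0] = 92.74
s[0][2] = -76.05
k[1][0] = 74.12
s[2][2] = -60.62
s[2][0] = 92.74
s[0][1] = 97.72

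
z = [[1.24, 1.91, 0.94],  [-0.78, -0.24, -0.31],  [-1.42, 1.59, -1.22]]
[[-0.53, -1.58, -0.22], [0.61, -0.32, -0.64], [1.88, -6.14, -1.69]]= z@[[-0.81, 0.14, 1.35], [0.33, -2.02, -0.55], [-0.17, 2.24, -0.90]]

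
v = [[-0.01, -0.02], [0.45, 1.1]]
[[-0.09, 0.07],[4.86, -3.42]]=v@[[2.69, -4.23],  [3.32, -1.38]]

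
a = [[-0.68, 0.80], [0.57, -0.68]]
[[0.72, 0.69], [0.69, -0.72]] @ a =[[-0.1, 0.11], [-0.88, 1.04]]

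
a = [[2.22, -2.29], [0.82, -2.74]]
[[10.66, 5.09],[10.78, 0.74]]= a@[[1.08, 2.91], [-3.61, 0.60]]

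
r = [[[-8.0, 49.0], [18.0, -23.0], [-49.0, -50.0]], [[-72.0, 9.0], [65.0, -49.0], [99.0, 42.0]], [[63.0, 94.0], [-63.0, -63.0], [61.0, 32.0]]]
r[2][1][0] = -63.0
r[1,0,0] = -72.0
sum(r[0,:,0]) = -39.0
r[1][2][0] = 99.0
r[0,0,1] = 49.0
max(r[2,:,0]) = 63.0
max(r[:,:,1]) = 94.0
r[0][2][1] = -50.0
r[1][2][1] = 42.0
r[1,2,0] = 99.0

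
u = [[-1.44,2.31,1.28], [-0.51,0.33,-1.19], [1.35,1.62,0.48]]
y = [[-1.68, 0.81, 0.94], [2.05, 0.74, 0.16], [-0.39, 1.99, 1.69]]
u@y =[[6.66, 3.09, 1.18], [2.00, -2.54, -2.44], [0.87, 3.25, 2.34]]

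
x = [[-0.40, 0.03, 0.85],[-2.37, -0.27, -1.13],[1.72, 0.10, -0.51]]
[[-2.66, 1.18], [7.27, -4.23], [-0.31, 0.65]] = x @ [[-1.09, 0.94], [-2.49, -0.29], [-3.55, 1.84]]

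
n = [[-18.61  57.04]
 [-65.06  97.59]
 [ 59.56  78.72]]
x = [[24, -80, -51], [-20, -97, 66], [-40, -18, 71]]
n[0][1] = 57.04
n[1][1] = 97.59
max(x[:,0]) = 24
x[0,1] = -80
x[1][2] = 66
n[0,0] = -18.61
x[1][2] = 66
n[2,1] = 78.72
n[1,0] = -65.06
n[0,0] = -18.61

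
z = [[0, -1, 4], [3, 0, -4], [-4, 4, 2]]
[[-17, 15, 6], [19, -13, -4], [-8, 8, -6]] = z @ [[1, 1, 0], [1, 1, -2], [-4, 4, 1]]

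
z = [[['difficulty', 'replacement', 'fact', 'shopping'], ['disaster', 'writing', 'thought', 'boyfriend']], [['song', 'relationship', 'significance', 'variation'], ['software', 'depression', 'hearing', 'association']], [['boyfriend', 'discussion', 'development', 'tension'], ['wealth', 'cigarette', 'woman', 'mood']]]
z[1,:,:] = [['song', 'relationship', 'significance', 'variation'], ['software', 'depression', 'hearing', 'association']]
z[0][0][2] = 'fact'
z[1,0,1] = 'relationship'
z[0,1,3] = 'boyfriend'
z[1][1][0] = 'software'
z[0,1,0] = 'disaster'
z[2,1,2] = 'woman'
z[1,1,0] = 'software'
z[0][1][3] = 'boyfriend'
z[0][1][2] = 'thought'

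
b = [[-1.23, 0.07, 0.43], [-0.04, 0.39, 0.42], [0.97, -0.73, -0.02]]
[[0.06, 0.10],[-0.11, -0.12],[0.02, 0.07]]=b @ [[-0.10, -0.12], [-0.16, -0.25], [-0.12, -0.06]]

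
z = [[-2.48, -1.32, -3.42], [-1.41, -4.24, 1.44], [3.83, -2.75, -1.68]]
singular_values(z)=[5.33, 4.75, 3.97]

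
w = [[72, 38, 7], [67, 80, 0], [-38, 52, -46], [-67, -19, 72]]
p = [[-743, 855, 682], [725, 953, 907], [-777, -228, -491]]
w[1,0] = 67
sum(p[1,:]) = 2585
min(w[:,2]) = -46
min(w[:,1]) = -19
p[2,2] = -491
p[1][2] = 907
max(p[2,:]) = -228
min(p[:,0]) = -777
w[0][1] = 38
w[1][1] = 80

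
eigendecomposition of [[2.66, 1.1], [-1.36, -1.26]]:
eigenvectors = [[0.93, -0.3], [-0.36, 0.95]]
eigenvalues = [2.23, -0.83]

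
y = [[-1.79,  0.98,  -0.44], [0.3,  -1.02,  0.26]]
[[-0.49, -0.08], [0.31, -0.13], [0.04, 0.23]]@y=[[0.85, -0.4, 0.19], [-0.59, 0.44, -0.17], [-0.00, -0.2, 0.04]]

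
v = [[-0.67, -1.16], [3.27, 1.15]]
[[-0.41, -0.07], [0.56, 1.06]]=v@[[0.06, 0.38],[0.32, -0.16]]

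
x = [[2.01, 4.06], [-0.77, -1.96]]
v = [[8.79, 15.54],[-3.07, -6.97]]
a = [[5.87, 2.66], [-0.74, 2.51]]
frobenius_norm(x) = 5.00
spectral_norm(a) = 6.46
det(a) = 16.70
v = x @ a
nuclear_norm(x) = 5.16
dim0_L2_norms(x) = [2.15, 4.51]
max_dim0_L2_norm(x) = 4.51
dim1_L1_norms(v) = [24.33, 10.04]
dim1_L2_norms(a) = [6.44, 2.62]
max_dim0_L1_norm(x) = 6.02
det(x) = -0.81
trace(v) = 1.82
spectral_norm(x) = 4.99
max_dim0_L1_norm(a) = 6.61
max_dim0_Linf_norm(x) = 4.06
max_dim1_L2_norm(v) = 17.85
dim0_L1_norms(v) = [11.86, 22.51]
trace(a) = 8.38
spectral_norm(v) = 19.40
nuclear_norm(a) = 9.04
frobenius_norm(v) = 19.41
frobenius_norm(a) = 6.96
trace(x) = 0.05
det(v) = -13.56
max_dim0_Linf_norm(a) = 5.87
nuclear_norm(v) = 20.10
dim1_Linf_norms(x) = [4.06, 1.96]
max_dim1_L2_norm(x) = 4.53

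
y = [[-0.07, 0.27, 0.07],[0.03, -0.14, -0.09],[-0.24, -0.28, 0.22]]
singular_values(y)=[0.45, 0.3, 0.04]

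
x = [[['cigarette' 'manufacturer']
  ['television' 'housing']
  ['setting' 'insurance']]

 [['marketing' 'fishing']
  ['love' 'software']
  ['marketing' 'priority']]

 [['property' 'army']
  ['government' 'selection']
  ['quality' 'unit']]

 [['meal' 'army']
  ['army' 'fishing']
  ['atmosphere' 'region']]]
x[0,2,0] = 'setting'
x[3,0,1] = 'army'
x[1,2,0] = 'marketing'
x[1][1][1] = 'software'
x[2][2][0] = 'quality'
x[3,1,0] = 'army'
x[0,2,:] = ['setting', 'insurance']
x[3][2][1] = 'region'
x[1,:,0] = ['marketing', 'love', 'marketing']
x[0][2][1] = 'insurance'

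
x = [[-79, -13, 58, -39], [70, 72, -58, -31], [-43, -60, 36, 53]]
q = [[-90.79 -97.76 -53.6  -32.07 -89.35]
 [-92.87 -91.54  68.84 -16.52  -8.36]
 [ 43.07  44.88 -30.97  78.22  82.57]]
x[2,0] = -43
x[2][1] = -60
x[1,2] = -58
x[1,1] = 72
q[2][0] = 43.07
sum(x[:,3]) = -17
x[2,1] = -60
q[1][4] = -8.36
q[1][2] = 68.84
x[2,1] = -60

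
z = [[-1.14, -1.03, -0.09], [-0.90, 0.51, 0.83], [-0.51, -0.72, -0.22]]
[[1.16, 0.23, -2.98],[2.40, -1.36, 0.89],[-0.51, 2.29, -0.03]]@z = [[-0.01,  1.07,  0.74], [-1.97,  -3.81,  -1.54], [-1.46,  1.71,  1.95]]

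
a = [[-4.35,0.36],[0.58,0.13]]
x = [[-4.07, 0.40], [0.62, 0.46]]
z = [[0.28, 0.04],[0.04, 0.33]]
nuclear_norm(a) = 4.58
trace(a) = -4.22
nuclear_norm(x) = 4.64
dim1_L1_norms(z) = [0.32, 0.37]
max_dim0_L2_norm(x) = 4.12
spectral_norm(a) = 4.40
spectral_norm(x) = 4.13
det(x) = -2.12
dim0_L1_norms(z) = [0.32, 0.37]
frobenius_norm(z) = 0.44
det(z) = 0.09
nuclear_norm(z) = 0.61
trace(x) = -3.61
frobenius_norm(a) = 4.41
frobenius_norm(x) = 4.16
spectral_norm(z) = 0.35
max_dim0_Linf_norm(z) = 0.33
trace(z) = 0.61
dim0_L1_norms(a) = [4.93, 0.49]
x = a + z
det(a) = -0.77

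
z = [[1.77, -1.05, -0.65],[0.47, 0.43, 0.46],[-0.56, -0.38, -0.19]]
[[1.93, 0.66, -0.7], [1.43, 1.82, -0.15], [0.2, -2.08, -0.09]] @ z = [[4.12,-1.48,-0.82], [3.47,-0.66,-0.06], [-0.57,-1.07,-1.07]]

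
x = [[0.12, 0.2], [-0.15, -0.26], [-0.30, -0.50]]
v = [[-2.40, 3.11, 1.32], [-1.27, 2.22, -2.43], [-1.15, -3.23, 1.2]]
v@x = [[-1.15,-1.95], [0.24,0.38], [-0.01,0.01]]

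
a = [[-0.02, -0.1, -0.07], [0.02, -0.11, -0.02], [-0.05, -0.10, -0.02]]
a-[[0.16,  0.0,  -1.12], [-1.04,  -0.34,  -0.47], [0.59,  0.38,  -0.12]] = [[-0.18, -0.10, 1.05], [1.06, 0.23, 0.45], [-0.64, -0.48, 0.1]]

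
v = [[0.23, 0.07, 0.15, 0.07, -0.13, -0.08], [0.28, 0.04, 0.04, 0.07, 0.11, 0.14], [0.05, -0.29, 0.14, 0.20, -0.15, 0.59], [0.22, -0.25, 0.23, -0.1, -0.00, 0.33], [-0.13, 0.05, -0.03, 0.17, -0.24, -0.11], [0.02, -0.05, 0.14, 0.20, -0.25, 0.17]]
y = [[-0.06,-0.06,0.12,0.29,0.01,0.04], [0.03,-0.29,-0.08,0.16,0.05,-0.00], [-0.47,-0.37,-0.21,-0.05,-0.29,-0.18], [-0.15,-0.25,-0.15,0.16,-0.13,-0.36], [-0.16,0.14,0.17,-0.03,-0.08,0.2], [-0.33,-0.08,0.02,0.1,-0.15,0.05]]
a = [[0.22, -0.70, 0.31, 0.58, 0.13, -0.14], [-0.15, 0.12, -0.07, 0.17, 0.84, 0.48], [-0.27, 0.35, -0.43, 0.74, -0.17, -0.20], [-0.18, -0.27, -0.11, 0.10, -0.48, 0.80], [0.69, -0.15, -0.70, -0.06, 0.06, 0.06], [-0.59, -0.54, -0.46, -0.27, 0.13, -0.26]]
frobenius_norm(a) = 2.45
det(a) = 1.01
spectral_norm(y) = 0.91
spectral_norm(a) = 1.01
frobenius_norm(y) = 1.14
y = v @ a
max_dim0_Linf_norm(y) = 0.47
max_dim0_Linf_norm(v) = 0.59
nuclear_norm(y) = 2.10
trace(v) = 0.24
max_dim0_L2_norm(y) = 0.62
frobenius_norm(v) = 1.14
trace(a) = -0.19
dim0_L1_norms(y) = [1.2, 1.19, 0.75, 0.79, 0.71, 0.83]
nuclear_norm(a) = 6.01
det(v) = -0.00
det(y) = 0.00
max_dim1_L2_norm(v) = 0.72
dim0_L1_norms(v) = [0.93, 0.75, 0.73, 0.81, 0.88, 1.42]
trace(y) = -0.43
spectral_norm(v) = 0.91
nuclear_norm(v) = 2.09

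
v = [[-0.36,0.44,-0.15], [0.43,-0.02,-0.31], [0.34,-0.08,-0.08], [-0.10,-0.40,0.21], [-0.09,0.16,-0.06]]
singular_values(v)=[0.77, 0.64, 0.12]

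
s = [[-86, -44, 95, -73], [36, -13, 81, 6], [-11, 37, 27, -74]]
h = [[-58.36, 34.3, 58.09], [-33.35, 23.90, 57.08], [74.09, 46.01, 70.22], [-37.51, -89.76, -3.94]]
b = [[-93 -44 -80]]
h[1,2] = 57.08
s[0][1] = -44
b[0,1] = -44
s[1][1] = -13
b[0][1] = -44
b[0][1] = -44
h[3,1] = -89.76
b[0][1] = -44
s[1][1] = -13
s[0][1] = -44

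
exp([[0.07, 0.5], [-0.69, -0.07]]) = [[0.90, 0.47], [-0.65, 0.77]]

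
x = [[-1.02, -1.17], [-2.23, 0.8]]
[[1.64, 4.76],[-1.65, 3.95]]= x @ [[0.18,-2.46], [-1.56,-1.92]]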